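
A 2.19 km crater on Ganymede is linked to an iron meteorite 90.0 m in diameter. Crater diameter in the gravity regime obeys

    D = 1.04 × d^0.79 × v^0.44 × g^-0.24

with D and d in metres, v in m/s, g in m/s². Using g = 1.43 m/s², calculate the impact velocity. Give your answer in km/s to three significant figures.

Rearranging for v: v = [D / (1.04 · 90^0.79 · 1.43^-0.24)]^(1/0.44).
D = 2190 m.
90^0.79 = 34.98
1.43^-0.24 = 0.9177
Denominator = 1.04 × 34.98 × 0.9177 = 33.39
D / 33.39 = 2190 / 33.39 = 65.59
v = 65.59^(1/0.44) = 65.59^2.2727 = 13463 m/s

v ≈ 13.5 km/s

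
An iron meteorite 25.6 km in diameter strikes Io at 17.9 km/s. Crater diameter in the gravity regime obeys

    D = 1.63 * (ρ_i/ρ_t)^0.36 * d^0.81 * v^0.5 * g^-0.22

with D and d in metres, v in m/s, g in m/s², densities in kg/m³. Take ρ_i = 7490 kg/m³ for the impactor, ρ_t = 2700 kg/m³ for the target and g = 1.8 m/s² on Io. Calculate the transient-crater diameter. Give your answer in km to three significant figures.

In SI units: d = 25600 m, v = 17900 m/s.
(ρ_i/ρ_t)^0.36 = (7490/2700)^0.36 = 1.444
d^0.81 = 25600^0.81 = 3721
v^0.5 = 17900^0.5 = 133.8
g^-0.22 = 1.8^-0.22 = 0.8787
D = 1.63 × 1.444 × 3721 × 133.8 × 0.8787 = 1.030 × 10^6 m
   = 1030 km

D ≈ 1030 km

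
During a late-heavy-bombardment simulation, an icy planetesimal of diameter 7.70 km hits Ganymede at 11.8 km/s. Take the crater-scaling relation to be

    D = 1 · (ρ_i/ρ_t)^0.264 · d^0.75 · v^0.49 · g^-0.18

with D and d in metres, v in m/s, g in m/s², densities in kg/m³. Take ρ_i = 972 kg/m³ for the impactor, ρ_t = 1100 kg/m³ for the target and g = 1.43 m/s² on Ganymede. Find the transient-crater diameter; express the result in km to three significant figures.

D ≈ 73.8 km

In SI units: d = 7700 m, v = 11800 m/s.
(ρ_i/ρ_t)^0.264 = (972/1100)^0.264 = 0.9679
d^0.75 = 7700^0.75 = 822.0
v^0.49 = 11800^0.49 = 98.91
g^-0.18 = 1.43^-0.18 = 0.9376
D = 1 × 0.9679 × 822.0 × 98.91 × 0.9376 = 73784 m
   = 73.78 km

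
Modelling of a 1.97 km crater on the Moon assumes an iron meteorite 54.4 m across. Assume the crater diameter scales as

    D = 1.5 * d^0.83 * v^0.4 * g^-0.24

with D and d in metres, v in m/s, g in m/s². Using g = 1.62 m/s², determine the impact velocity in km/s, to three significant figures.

Rearranging for v: v = [D / (1.5 · 54.4^0.83 · 1.62^-0.24)]^(1/0.4).
D = 1970 m.
54.4^0.83 = 27.58
1.62^-0.24 = 0.8907
Denominator = 1.5 × 27.58 × 0.8907 = 36.85
D / 36.85 = 1970 / 36.85 = 53.46
v = 53.46^(1/0.4) = 53.46^2.5 = 20896 m/s

v ≈ 20.9 km/s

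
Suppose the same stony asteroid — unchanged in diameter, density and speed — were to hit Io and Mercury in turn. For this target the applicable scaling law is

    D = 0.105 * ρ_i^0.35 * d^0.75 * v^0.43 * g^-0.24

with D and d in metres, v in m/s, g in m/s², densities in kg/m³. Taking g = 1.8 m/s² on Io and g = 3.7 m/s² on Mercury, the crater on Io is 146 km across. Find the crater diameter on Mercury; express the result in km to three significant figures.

D ≈ 123 km

All impactor-dependent factors cancel in the ratio, leaving D_Mercury/D_Io = (g_Mercury/g_Io)^-0.24.
(3.7/1.8)^-0.24 = 2.056^-0.24 = 0.8412
D_Mercury = 0.8412 × 146 km = 123 km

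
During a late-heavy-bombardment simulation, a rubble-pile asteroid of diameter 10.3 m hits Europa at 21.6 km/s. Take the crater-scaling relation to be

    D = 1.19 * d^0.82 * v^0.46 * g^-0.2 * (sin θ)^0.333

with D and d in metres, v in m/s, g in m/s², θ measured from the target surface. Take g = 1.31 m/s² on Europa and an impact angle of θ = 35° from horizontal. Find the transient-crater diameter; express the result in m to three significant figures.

In SI units: v = 21600 m/s.
d^0.82 = 10.3^0.82 = 6.769
v^0.46 = 21600^0.46 = 98.59
g^-0.2 = 1.31^-0.2 = 0.9474
(sin 35°)^0.333 = 0.5736^0.333 = 0.8310
D = 1.19 × 6.769 × 98.59 × 0.9474 × 0.8310 = 625.2 m

D ≈ 625 m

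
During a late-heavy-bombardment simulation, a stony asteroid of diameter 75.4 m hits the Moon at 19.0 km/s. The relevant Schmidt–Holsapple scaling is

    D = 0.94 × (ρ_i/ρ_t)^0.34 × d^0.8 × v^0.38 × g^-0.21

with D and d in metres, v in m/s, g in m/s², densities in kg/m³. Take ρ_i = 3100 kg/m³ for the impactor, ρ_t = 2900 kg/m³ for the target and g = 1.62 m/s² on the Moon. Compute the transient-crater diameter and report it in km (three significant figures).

D ≈ 1.17 km

In SI units: v = 19000 m/s.
(ρ_i/ρ_t)^0.34 = (3100/2900)^0.34 = 1.023
d^0.8 = 75.4^0.8 = 31.76
v^0.38 = 19000^0.38 = 42.26
g^-0.21 = 1.62^-0.21 = 0.9037
D = 0.94 × 1.023 × 31.76 × 42.26 × 0.9037 = 1166 m
   = 1.166 km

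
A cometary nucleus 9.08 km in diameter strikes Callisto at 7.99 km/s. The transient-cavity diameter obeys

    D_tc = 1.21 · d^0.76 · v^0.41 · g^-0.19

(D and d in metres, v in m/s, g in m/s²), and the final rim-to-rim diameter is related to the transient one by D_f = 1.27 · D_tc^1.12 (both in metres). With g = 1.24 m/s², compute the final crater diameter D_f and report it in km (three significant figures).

D_f ≈ 218 km

In SI: d = 9080 m, v = 7990 m/s.
d^0.76 = 9080^0.76 = 1019
v^0.41 = 7990^0.41 = 39.81
g^-0.19 = 1.24^-0.19 = 0.9600
D_tc = 1.21 × 1019 × 39.81 × 0.9600 = 47120 m
D_f = 1.27 × (47120)^1.12 = 2.177 × 10^5 m
     = 217.7 km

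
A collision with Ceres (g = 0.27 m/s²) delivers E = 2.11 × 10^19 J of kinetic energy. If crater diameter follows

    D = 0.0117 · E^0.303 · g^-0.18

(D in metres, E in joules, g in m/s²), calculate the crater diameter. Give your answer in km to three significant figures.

D ≈ 10.6 km

E^0.303 = (2.11 × 10^19)^0.303 = 7.166 × 10^5
g^-0.18 = 0.27^-0.18 = 1.266
D = 0.0117 × 7.166 × 10^5 × 1.266 = 10614 m
   = 10.61 km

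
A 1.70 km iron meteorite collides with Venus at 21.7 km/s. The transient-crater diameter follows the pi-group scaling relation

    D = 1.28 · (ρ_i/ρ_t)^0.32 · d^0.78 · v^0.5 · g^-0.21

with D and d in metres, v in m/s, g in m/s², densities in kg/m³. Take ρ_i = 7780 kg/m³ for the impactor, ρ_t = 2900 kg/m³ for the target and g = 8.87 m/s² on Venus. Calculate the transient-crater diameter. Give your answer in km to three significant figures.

D ≈ 54.1 km

In SI units: d = 1700 m, v = 21700 m/s.
(ρ_i/ρ_t)^0.32 = (7780/2900)^0.32 = 1.371
d^0.78 = 1700^0.78 = 330.9
v^0.5 = 21700^0.5 = 147.3
g^-0.21 = 8.87^-0.21 = 0.6323
D = 1.28 × 1.371 × 330.9 × 147.3 × 0.6323 = 54084 m
   = 54.08 km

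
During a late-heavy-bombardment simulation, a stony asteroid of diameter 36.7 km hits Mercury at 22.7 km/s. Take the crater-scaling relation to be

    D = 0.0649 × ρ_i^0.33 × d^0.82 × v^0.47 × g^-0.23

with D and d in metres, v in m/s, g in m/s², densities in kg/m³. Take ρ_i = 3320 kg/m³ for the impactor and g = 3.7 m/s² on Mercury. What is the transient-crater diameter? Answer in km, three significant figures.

In SI units: d = 36700 m, v = 22700 m/s.
ρ_i^0.33 = 3320^0.33 = 14.52
d^0.82 = 36700^0.82 = 5534
v^0.47 = 22700^0.47 = 111.5
g^-0.23 = 3.7^-0.23 = 0.7401
D = 0.0649 × 14.52 × 5534 × 111.5 × 0.7401 = 4.303 × 10^5 m
   = 430.3 km

D ≈ 430 km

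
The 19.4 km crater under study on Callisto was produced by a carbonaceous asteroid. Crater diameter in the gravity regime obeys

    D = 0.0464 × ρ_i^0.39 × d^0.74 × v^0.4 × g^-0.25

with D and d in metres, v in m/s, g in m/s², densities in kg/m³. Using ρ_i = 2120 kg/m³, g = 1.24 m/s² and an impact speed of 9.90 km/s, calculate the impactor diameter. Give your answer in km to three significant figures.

Rearranging for d: d = [D / (0.0464 · 2120^0.39 · 9900^0.4 · 1.24^-0.25)]^(1/0.74).
D = 19400 m.
2120^0.39 = 19.83
9900^0.4 = 39.65
1.24^-0.25 = 0.9476
Denominator = 0.0464 × 19.83 × 39.65 × 0.9476 = 34.57
D / 34.57 = 19400 / 34.57 = 561.2
d = 561.2^(1/0.74) = 561.2^1.3514 = 5190 m

d ≈ 5.19 km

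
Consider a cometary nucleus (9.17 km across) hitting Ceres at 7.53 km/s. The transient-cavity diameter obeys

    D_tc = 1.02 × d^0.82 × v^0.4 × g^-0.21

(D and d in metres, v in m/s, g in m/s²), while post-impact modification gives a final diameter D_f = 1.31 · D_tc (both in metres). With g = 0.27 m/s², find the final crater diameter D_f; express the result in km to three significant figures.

D_f ≈ 111 km

In SI: d = 9170 m, v = 7530 m/s.
d^0.82 = 9170^0.82 = 1775
v^0.4 = 7530^0.4 = 35.54
g^-0.21 = 0.27^-0.21 = 1.316
D_tc = 1.02 × 1775 × 35.54 × 1.316 = 84680 m
D_f = 1.31 × 84680 = 1.109 × 10^5 m
     = 110.9 km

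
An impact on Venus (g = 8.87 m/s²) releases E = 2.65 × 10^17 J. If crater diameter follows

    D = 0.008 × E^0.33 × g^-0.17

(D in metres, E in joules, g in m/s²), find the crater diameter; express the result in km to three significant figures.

D ≈ 3.10 km

E^0.33 = (2.65 × 10^17)^0.33 = 5.619 × 10^5
g^-0.17 = 8.87^-0.17 = 0.6900
D = 0.008 × 5.619 × 10^5 × 0.6900 = 3102 m
   = 3.102 km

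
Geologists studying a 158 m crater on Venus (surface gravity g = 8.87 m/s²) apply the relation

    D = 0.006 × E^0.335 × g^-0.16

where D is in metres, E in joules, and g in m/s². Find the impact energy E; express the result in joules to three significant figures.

Rearranging: E = [D / (0.006 · g^-0.16)]^(1/0.335).
g^-0.16 = 8.87^-0.16 = 0.7052
D / (0.006 × 0.7052) = 158 / (4.231 × 10^-3) = 3.734 × 10^4
E = (3.734 × 10^4)^2.9851 = 4.450 × 10^13 J

E ≈ 4.45 × 10^13 J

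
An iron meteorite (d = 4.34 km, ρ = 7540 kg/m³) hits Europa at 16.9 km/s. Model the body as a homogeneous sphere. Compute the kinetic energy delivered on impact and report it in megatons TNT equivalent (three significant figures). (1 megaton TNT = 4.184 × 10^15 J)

d = 4340 m; v = 16900 m/s.
Mass m = (π/6) ρ d³ = (π/6) × 7540 × (4340)³ = 3.227 × 10^14 kg
E = ½ m v² = 0.5 × 3.227 × 10^14 × (16900)² = 4.608 × 10^22 J
   = 4.608 × 10^22 / 4.184×10^15 = 1.101 × 10^7 Mt

E ≈ 1.10 × 10^7 Mt TNT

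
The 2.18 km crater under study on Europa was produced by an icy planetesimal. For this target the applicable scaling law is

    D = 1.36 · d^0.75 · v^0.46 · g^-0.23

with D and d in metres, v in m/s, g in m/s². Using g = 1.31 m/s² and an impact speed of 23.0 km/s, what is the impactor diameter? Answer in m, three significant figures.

Rearranging for d: d = [D / (1.36 · 23000^0.46 · 1.31^-0.23)]^(1/0.75).
D = 2180 m.
23000^0.46 = 101.5
1.31^-0.23 = 0.9398
Denominator = 1.36 × 101.5 × 0.9398 = 129.7
D / 129.7 = 2180 / 129.7 = 16.81
d = 16.81^(1/0.75) = 16.81^1.3333 = 43.06 m

d ≈ 43.1 m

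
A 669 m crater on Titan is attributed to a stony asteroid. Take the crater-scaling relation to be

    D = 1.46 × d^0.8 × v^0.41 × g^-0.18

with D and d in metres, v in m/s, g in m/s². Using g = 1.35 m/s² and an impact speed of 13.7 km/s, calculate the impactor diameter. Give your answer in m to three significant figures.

Rearranging for d: d = [D / (1.46 · 13700^0.41 · 1.35^-0.18)]^(1/0.8).
13700^0.41 = 49.67
1.35^-0.18 = 0.9474
Denominator = 1.46 × 49.67 × 0.9474 = 68.70
D / 68.70 = 669 / 68.70 = 9.738
d = 9.738^(1/0.8) = 9.738^1.25 = 17.20 m

d ≈ 17.2 m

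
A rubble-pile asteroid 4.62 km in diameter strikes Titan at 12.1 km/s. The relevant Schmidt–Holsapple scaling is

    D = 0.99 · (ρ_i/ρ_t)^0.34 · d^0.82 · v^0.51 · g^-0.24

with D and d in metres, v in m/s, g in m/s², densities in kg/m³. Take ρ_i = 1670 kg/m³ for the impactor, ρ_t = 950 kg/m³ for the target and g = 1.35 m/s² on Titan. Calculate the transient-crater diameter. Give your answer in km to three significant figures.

D ≈ 136 km

In SI units: d = 4620 m, v = 12100 m/s.
(ρ_i/ρ_t)^0.34 = (1670/950)^0.34 = 1.211
d^0.82 = 4620^0.82 = 1012
v^0.51 = 12100^0.51 = 120.8
g^-0.24 = 1.35^-0.24 = 0.9305
D = 0.99 × 1.211 × 1012 × 120.8 × 0.9305 = 1.364 × 10^5 m
   = 136.4 km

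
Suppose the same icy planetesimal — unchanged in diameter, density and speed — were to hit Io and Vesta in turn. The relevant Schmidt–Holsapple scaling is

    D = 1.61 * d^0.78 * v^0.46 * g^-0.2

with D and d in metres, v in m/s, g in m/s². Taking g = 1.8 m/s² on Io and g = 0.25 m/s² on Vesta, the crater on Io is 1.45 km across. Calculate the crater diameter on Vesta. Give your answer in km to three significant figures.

All impactor-dependent factors cancel in the ratio, leaving D_Vesta/D_Io = (g_Vesta/g_Io)^-0.2.
(0.25/1.8)^-0.2 = 0.1389^-0.2 = 1.484
D_Vesta = 1.484 × 1.45 km = 2.15 km

D ≈ 2.15 km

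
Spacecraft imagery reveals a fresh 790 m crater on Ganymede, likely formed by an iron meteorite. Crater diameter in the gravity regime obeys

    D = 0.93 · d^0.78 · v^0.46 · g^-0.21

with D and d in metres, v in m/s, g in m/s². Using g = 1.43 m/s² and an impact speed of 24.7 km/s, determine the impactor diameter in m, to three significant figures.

Rearranging for d: d = [D / (0.93 · 24700^0.46 · 1.43^-0.21)]^(1/0.78).
24700^0.46 = 104.9
1.43^-0.21 = 0.9276
Denominator = 0.93 × 104.9 × 0.9276 = 90.49
D / 90.49 = 790 / 90.49 = 8.730
d = 8.730^(1/0.78) = 8.730^1.2821 = 16.09 m

d ≈ 16.1 m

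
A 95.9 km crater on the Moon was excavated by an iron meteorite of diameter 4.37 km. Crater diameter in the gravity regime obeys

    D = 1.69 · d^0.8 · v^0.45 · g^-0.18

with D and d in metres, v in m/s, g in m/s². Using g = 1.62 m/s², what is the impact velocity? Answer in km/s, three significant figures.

Rearranging for v: v = [D / (1.69 · 4370^0.8 · 1.62^-0.18)]^(1/0.45).
D = 95900 m.
4370^0.8 = 817.3
1.62^-0.18 = 0.9168
Denominator = 1.69 × 817.3 × 0.9168 = 1266
D / 1266 = 95900 / 1266 = 75.75
v = 75.75^(1/0.45) = 75.75^2.2222 = 15009 m/s

v ≈ 15.0 km/s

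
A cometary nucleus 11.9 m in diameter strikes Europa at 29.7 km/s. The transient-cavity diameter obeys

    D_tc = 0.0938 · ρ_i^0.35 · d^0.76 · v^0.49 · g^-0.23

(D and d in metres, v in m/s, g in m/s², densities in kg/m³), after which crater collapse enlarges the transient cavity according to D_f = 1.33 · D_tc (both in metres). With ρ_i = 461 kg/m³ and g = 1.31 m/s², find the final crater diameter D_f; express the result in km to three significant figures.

v = 29700 m/s.
ρ_i^0.35 = 461^0.35 = 8.556
d^0.76 = 11.9^0.76 = 6.568
v^0.49 = 29700^0.49 = 155.5
g^-0.23 = 1.31^-0.23 = 0.9398
D_tc = 0.0938 × 8.556 × 6.568 × 155.5 × 0.9398 = 770.3 m
D_f = 1.33 × 770.3 = 1024 m
     = 1.024 km

D_f ≈ 1.02 km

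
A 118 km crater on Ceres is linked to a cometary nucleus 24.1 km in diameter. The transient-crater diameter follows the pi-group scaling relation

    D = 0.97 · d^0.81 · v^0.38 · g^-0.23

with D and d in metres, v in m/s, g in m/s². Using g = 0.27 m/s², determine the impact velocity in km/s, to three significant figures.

v ≈ 4.98 km/s

Rearranging for v: v = [D / (0.97 · 24100^0.81 · 0.27^-0.23)]^(1/0.38).
D = 118000 m.
24100^0.81 = 3544
0.27^-0.23 = 1.351
Denominator = 0.97 × 3544 × 1.351 = 4644
D / 4644 = 118000 / 4644 = 25.41
v = 25.41^(1/0.38) = 25.41^2.6316 = 4982 m/s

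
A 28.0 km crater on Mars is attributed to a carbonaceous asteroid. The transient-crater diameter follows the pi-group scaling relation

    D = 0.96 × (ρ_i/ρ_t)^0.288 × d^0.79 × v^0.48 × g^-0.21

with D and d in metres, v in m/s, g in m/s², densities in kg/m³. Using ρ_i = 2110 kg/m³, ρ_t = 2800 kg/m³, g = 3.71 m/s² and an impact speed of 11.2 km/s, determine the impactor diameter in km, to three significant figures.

Rearranging for d: d = [D / (0.96 · (2110/2800)^0.288 · 11200^0.48 · 3.71^-0.21)]^(1/0.79).
D = 28000 m.
(2110/2800)^0.288 = 0.9217
11200^0.48 = 87.83
3.71^-0.21 = 0.7593
Denominator = 0.96 × 0.9217 × 87.83 × 0.7593 = 59.01
D / 59.01 = 28000 / 59.01 = 474.5
d = 474.5^(1/0.79) = 474.5^1.2658 = 2441 m

d ≈ 2.44 km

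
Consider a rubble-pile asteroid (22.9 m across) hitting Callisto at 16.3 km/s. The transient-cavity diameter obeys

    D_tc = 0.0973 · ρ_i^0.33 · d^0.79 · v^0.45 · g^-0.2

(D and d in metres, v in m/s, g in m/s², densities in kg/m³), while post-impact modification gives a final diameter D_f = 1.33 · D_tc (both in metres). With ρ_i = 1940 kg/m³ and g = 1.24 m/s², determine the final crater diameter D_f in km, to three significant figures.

D_f ≈ 1.41 km

v = 16300 m/s.
ρ_i^0.33 = 1940^0.33 = 12.16
d^0.79 = 22.9^0.79 = 11.87
v^0.45 = 16300^0.45 = 78.61
g^-0.2 = 1.24^-0.2 = 0.9579
D_tc = 0.0973 × 12.16 × 11.87 × 78.61 × 0.9579 = 1058 m
D_f = 1.33 × 1058 = 1407 m
     = 1.407 km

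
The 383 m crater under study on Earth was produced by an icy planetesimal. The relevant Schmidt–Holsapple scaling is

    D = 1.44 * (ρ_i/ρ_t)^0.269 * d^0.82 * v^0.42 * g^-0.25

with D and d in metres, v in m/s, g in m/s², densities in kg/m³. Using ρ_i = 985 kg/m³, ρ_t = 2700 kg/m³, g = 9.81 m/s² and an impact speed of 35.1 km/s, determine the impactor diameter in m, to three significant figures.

Rearranging for d: d = [D / (1.44 · (985/2700)^0.269 · 35100^0.42 · 9.81^-0.25)]^(1/0.82).
(985/2700)^0.269 = 0.7624
35100^0.42 = 81.10
9.81^-0.25 = 0.5650
Denominator = 1.44 × 0.7624 × 81.10 × 0.5650 = 50.31
D / 50.31 = 383 / 50.31 = 7.613
d = 7.613^(1/0.82) = 7.613^1.2195 = 11.89 m

d ≈ 11.9 m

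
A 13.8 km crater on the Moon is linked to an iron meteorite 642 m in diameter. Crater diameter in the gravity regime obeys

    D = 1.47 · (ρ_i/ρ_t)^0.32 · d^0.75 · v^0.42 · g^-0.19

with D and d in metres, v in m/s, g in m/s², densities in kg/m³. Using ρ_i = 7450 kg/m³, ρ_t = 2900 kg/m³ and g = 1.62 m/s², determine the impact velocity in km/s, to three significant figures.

Rearranging for v: v = [D / (1.47 · (7450/2900)^0.32 · 642^0.75 · 1.62^-0.19)]^(1/0.42).
D = 13800 m.
(7450/2900)^0.32 = 1.352
642^0.75 = 127.5
1.62^-0.19 = 0.9124
Denominator = 1.47 × 1.352 × 127.5 × 0.9124 = 231.2
D / 231.2 = 13800 / 231.2 = 59.69
v = 59.69^(1/0.42) = 59.69^2.381 = 16921 m/s

v ≈ 16.9 km/s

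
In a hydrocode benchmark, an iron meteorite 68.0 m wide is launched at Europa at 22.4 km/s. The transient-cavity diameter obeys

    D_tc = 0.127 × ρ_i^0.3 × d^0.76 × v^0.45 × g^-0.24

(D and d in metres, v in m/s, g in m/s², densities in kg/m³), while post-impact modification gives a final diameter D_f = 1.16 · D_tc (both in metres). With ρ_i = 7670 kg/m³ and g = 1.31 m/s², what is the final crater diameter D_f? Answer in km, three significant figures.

v = 22400 m/s.
ρ_i^0.3 = 7670^0.3 = 14.64
d^0.76 = 68^0.76 = 24.70
v^0.45 = 22400^0.45 = 90.70
g^-0.24 = 1.31^-0.24 = 0.9372
D_tc = 0.127 × 14.64 × 24.70 × 90.70 × 0.9372 = 3904 m
D_f = 1.16 × 3904 = 4529 m
     = 4.529 km

D_f ≈ 4.53 km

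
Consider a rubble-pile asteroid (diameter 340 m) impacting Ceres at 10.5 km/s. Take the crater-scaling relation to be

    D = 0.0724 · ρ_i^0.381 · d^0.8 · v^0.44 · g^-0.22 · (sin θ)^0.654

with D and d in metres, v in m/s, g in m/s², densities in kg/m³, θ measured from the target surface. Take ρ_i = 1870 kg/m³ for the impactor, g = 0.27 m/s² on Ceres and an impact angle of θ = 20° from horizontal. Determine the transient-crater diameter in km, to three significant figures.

D ≈ 5.26 km

In SI units: v = 10500 m/s.
ρ_i^0.381 = 1870^0.381 = 17.64
d^0.8 = 340^0.8 = 106.0
v^0.44 = 10500^0.44 = 58.79
g^-0.22 = 0.27^-0.22 = 1.334
(sin 20°)^0.654 = 0.3420^0.654 = 0.4957
D = 0.0724 × 17.64 × 106.0 × 58.79 × 1.334 × 0.4957 = 5263 m
   = 5.263 km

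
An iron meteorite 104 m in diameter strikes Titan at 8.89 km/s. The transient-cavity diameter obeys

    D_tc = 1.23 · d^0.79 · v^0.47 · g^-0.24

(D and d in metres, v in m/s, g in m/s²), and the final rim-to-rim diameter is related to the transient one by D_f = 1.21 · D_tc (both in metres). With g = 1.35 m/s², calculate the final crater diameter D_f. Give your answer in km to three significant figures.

D_f ≈ 3.90 km

v = 8890 m/s.
d^0.79 = 104^0.79 = 39.22
v^0.47 = 8890^0.47 = 71.78
g^-0.24 = 1.35^-0.24 = 0.9305
D_tc = 1.23 × 39.22 × 71.78 × 0.9305 = 3222 m
D_f = 1.21 × 3222 = 3899 m
     = 3.899 km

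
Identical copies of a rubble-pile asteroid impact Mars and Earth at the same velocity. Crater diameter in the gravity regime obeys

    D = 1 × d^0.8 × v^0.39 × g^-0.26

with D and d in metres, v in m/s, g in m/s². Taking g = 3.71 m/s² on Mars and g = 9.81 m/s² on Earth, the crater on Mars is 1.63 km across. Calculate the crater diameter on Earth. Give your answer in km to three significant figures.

D ≈ 1.27 km

All impactor-dependent factors cancel in the ratio, leaving D_Earth/D_Mars = (g_Earth/g_Mars)^-0.26.
(9.81/3.71)^-0.26 = 2.644^-0.26 = 0.7766
D_Earth = 0.7766 × 1.63 km = 1.27 km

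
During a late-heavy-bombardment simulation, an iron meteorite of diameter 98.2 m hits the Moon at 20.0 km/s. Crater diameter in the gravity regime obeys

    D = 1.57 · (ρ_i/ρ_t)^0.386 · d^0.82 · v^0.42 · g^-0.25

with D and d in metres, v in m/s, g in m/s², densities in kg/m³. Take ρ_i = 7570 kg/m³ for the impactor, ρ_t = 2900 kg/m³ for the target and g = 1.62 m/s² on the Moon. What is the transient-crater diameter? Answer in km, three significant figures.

In SI units: v = 20000 m/s.
(ρ_i/ρ_t)^0.386 = (7570/2900)^0.386 = 1.448
d^0.82 = 98.2^0.82 = 43.01
v^0.42 = 20000^0.42 = 64.04
g^-0.25 = 1.62^-0.25 = 0.8864
D = 1.57 × 1.448 × 43.01 × 64.04 × 0.8864 = 5550 m
   = 5.550 km

D ≈ 5.55 km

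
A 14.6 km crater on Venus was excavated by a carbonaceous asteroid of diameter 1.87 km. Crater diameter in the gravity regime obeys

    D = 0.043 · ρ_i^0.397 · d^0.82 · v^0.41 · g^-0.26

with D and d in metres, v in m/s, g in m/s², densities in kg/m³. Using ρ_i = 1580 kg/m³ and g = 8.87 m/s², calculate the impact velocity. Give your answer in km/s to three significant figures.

Rearranging for v: v = [D / (0.043 · 1580^0.397 · 1870^0.82 · 8.87^-0.26)]^(1/0.41).
D = 14600 m.
1580^0.397 = 18.62
1870^0.82 = 481.8
8.87^-0.26 = 0.5669
Denominator = 0.043 × 18.62 × 481.8 × 0.5669 = 218.7
D / 218.7 = 14600 / 218.7 = 66.76
v = 66.76^(1/0.41) = 66.76^2.439 = 28184 m/s

v ≈ 28.2 km/s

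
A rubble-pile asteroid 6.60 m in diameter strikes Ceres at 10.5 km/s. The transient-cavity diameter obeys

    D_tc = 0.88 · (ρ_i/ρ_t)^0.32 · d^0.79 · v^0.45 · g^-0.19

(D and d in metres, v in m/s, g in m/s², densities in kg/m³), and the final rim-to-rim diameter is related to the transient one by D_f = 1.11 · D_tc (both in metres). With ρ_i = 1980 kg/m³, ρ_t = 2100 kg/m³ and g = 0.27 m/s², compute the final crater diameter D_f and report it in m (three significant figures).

D_f ≈ 352 m

v = 10500 m/s.
(ρ_i/ρ_t)^0.32 = (1980/2100)^0.32 = 0.9813
d^0.79 = 6.6^0.79 = 4.441
v^0.45 = 10500^0.45 = 64.50
g^-0.19 = 0.27^-0.19 = 1.282
D_tc = 0.88 × 0.9813 × 4.441 × 64.50 × 1.282 = 317.1 m
D_f = 1.11 × 317.1 = 352.0 m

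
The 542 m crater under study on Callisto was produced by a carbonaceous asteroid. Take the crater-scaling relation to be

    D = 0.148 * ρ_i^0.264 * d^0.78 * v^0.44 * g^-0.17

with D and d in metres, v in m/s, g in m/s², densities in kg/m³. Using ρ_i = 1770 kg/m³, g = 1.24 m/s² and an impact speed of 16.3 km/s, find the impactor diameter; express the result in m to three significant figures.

Rearranging for d: d = [D / (0.148 · 1770^0.264 · 16300^0.44 · 1.24^-0.17)]^(1/0.78).
1770^0.264 = 7.202
16300^0.44 = 71.34
1.24^-0.17 = 0.9641
Denominator = 0.148 × 7.202 × 71.34 × 0.9641 = 73.31
D / 73.31 = 542 / 73.31 = 7.393
d = 7.393^(1/0.78) = 7.393^1.2821 = 13.00 m

d ≈ 13.0 m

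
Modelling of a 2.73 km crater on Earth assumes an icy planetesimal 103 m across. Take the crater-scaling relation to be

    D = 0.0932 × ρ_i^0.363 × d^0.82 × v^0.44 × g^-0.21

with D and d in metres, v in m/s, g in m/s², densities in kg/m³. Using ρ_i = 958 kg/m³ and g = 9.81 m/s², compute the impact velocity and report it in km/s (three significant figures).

Rearranging for v: v = [D / (0.0932 · 958^0.363 · 103^0.82 · 9.81^-0.21)]^(1/0.44).
D = 2730 m.
958^0.363 = 12.08
103^0.82 = 44.72
9.81^-0.21 = 0.6191
Denominator = 0.0932 × 12.08 × 44.72 × 0.6191 = 31.17
D / 31.17 = 2730 / 31.17 = 87.58
v = 87.58^(1/0.44) = 87.58^2.2727 = 25972 m/s

v ≈ 26.0 km/s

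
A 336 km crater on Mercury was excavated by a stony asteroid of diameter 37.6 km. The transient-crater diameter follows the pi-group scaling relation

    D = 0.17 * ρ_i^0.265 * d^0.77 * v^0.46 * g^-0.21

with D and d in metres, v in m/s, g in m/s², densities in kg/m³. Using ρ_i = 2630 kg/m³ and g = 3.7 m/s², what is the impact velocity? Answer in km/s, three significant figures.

Rearranging for v: v = [D / (0.17 · 2630^0.265 · 37600^0.77 · 3.7^-0.21)]^(1/0.46).
D = 336000 m.
2630^0.265 = 8.059
37600^0.77 = 3333
3.7^-0.21 = 0.7598
Denominator = 0.17 × 8.059 × 3333 × 0.7598 = 3469
D / 3469 = 336000 / 3469 = 96.86
v = 96.86^(1/0.46) = 96.86^2.1739 = 20782 m/s

v ≈ 20.8 km/s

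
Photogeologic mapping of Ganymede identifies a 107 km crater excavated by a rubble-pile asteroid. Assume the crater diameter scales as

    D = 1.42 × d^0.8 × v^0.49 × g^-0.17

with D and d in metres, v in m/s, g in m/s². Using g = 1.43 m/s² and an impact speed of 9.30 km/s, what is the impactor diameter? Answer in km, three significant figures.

d ≈ 5.00 km

Rearranging for d: d = [D / (1.42 · 9300^0.49 · 1.43^-0.17)]^(1/0.8).
D = 107000 m.
9300^0.49 = 88.01
1.43^-0.17 = 0.9410
Denominator = 1.42 × 88.01 × 0.9410 = 117.6
D / 117.6 = 107000 / 117.6 = 909.9
d = 909.9^(1/0.8) = 909.9^1.25 = 4997 m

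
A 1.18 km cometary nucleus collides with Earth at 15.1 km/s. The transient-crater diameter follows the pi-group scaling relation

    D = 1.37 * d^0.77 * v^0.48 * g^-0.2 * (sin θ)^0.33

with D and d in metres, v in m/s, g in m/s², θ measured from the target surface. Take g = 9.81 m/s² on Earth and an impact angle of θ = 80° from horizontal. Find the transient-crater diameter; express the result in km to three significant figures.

In SI units: d = 1180 m, v = 15100 m/s.
d^0.77 = 1180^0.77 = 231.9
v^0.48 = 15100^0.48 = 101.4
g^-0.2 = 9.81^-0.2 = 0.6334
(sin 80°)^0.33 = 0.9848^0.33 = 0.9950
D = 1.37 × 231.9 × 101.4 × 0.6334 × 0.9950 = 20303 m
   = 20.30 km

D ≈ 20.3 km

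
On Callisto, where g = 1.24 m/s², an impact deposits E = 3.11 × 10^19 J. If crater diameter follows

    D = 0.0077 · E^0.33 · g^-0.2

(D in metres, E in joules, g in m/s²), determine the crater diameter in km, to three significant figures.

D ≈ 20.0 km

E^0.33 = (3.11 × 10^19)^0.33 = 2.708 × 10^6
g^-0.2 = 1.24^-0.2 = 0.9579
D = 0.0077 × 2.708 × 10^6 × 0.9579 = 19974 m
   = 19.97 km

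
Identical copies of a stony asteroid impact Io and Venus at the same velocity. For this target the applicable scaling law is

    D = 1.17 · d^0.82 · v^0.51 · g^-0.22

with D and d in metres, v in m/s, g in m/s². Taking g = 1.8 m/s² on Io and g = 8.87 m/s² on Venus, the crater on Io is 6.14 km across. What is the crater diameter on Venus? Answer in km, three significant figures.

D ≈ 4.32 km

All impactor-dependent factors cancel in the ratio, leaving D_Venus/D_Io = (g_Venus/g_Io)^-0.22.
(8.87/1.8)^-0.22 = 4.928^-0.22 = 0.7041
D_Venus = 0.7041 × 6.14 km = 4.32 km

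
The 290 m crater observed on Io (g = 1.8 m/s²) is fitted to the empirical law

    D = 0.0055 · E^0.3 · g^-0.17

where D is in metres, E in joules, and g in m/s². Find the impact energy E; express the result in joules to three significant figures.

E ≈ 7.67 × 10^15 J

Rearranging: E = [D / (0.0055 · g^-0.17)]^(1/0.3).
g^-0.17 = 1.8^-0.17 = 0.9049
D / (0.0055 × 0.9049) = 290 / (4.977 × 10^-3) = 5.827 × 10^4
E = (5.827 × 10^4)^3.3333 = 7.668 × 10^15 J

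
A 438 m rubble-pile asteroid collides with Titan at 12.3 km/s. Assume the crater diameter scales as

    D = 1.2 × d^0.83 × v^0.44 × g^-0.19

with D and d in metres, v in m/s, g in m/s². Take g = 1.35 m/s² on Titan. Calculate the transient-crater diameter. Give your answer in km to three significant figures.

In SI units: v = 12300 m/s.
d^0.83 = 438^0.83 = 155.7
v^0.44 = 12300^0.44 = 63.03
g^-0.19 = 1.35^-0.19 = 0.9446
D = 1.2 × 155.7 × 63.03 × 0.9446 = 11124 m
   = 11.12 km

D ≈ 11.1 km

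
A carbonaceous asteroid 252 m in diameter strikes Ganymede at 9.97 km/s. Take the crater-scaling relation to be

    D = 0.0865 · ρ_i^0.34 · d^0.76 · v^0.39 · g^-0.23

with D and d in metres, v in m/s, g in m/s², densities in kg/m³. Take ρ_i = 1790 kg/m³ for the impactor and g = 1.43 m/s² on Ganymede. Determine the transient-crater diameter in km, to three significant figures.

D ≈ 2.46 km

In SI units: v = 9970 m/s.
ρ_i^0.34 = 1790^0.34 = 12.76
d^0.76 = 252^0.76 = 66.84
v^0.39 = 9970^0.39 = 36.27
g^-0.23 = 1.43^-0.23 = 0.9210
D = 0.0865 × 12.76 × 66.84 × 36.27 × 0.9210 = 2464 m
   = 2.464 km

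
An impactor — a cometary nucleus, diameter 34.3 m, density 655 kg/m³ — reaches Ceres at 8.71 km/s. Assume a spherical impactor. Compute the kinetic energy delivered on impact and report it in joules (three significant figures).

v = 8710 m/s.
Mass m = (π/6) ρ d³ = (π/6) × 655 × (34.3)³ = 1.384 × 10^7 kg
E = ½ m v² = 0.5 × 1.384 × 10^7 × (8710)² = 5.250 × 10^14 J

E ≈ 5.25 × 10^14 J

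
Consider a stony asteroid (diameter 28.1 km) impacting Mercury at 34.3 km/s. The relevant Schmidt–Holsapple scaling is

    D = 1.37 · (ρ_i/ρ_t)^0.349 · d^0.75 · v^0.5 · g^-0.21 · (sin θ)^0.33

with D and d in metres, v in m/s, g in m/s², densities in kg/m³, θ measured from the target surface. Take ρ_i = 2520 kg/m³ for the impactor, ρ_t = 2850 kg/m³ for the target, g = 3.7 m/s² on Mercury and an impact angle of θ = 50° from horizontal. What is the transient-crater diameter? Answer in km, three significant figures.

D ≈ 367 km

In SI units: d = 28100 m, v = 34300 m/s.
(ρ_i/ρ_t)^0.349 = (2520/2850)^0.349 = 0.9580
d^0.75 = 28100^0.75 = 2170
v^0.5 = 34300^0.5 = 185.2
g^-0.21 = 3.7^-0.21 = 0.7598
(sin 50°)^0.33 = 0.7660^0.33 = 0.9158
D = 1.37 × 0.9580 × 2170 × 185.2 × 0.7598 × 0.9158 = 3.670 × 10^5 m
   = 367.0 km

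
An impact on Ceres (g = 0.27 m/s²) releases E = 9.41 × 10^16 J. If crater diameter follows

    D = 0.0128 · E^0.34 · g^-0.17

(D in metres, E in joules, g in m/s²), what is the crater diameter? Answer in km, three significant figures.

D ≈ 9.44 km

E^0.34 = (9.41 × 10^16)^0.34 = 5.902 × 10^5
g^-0.17 = 0.27^-0.17 = 1.249
D = 0.0128 × 5.902 × 10^5 × 1.249 = 9436 m
   = 9.436 km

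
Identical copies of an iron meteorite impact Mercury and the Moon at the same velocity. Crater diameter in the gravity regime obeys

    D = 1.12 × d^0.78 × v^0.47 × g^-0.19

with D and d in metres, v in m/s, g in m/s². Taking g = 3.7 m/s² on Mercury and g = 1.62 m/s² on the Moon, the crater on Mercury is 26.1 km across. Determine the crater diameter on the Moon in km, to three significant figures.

D ≈ 30.5 km

All impactor-dependent factors cancel in the ratio, leaving D_Moon/D_Mercury = (g_Moon/g_Mercury)^-0.19.
(1.62/3.7)^-0.19 = 0.4378^-0.19 = 1.170
D_Moon = 1.170 × 26.1 km = 30.5 km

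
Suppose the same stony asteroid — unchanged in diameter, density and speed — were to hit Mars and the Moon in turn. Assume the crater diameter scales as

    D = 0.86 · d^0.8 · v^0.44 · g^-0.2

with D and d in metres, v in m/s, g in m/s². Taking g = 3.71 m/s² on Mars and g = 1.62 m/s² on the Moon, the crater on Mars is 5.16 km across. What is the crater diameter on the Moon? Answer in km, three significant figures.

All impactor-dependent factors cancel in the ratio, leaving D_Moon/D_Mars = (g_Moon/g_Mars)^-0.2.
(1.62/3.71)^-0.2 = 0.4367^-0.2 = 1.180
D_Moon = 1.180 × 5.16 km = 6.09 km

D ≈ 6.09 km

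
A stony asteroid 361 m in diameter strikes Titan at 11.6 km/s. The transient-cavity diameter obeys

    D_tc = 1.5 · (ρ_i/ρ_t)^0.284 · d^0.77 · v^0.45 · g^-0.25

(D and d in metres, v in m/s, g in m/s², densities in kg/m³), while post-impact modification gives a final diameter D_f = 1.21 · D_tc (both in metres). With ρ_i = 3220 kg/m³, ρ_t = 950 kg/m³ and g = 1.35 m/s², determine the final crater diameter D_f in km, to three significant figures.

v = 11600 m/s.
(ρ_i/ρ_t)^0.284 = (3220/950)^0.284 = 1.414
d^0.77 = 361^0.77 = 93.17
v^0.45 = 11600^0.45 = 67.45
g^-0.25 = 1.35^-0.25 = 0.9277
D_tc = 1.5 × 1.414 × 93.17 × 67.45 × 0.9277 = 12370 m
D_f = 1.21 × 12370 = 14968 m
     = 14.97 km

D_f ≈ 15.0 km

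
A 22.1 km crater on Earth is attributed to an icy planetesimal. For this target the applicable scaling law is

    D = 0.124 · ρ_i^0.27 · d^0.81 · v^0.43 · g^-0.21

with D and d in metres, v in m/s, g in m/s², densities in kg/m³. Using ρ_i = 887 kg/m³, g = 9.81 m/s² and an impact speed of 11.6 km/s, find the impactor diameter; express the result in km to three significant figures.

d ≈ 3.98 km

Rearranging for d: d = [D / (0.124 · 887^0.27 · 11600^0.43 · 9.81^-0.21)]^(1/0.81).
D = 22100 m.
887^0.27 = 6.251
11600^0.43 = 55.94
9.81^-0.21 = 0.6191
Denominator = 0.124 × 6.251 × 55.94 × 0.6191 = 26.84
D / 26.84 = 22100 / 26.84 = 823.4
d = 823.4^(1/0.81) = 823.4^1.2346 = 3978 m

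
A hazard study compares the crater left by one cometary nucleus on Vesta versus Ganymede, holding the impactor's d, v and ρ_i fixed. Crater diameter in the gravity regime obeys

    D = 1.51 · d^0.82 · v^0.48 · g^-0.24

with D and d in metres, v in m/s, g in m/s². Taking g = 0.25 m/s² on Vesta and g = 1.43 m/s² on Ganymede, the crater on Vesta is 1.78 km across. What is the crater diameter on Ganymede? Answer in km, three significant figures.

D ≈ 1.17 km

All impactor-dependent factors cancel in the ratio, leaving D_Ganymede/D_Vesta = (g_Ganymede/g_Vesta)^-0.24.
(1.43/0.25)^-0.24 = 5.720^-0.24 = 0.6580
D_Ganymede = 0.6580 × 1.78 km = 1.17 km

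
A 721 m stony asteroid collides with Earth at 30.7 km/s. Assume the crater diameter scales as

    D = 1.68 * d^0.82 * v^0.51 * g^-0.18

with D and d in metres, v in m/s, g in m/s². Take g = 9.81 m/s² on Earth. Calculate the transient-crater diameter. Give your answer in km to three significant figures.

D ≈ 47.7 km

In SI units: v = 30700 m/s.
d^0.82 = 721^0.82 = 220.5
v^0.51 = 30700^0.51 = 194.3
g^-0.18 = 9.81^-0.18 = 0.6630
D = 1.68 × 220.5 × 194.3 × 0.6630 = 47720 m
   = 47.72 km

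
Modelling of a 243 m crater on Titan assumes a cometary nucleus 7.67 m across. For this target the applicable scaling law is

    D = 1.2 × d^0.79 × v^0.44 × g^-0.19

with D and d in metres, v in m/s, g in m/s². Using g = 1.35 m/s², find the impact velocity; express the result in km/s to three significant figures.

v ≈ 5.12 km/s

Rearranging for v: v = [D / (1.2 · 7.67^0.79 · 1.35^-0.19)]^(1/0.44).
7.67^0.79 = 5.000
1.35^-0.19 = 0.9446
Denominator = 1.2 × 5.000 × 0.9446 = 5.668
D / 5.668 = 243 / 5.668 = 42.87
v = 42.87^(1/0.44) = 42.87^2.2727 = 5121 m/s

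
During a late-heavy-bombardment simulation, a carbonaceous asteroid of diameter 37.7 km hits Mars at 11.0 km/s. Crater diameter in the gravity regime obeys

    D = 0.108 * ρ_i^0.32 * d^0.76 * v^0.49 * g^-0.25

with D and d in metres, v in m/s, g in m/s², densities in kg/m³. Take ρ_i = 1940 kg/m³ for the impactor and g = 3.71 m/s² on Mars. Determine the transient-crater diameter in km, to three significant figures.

In SI units: d = 37700 m, v = 11000 m/s.
ρ_i^0.32 = 1940^0.32 = 11.27
d^0.76 = 37700^0.76 = 3006
v^0.49 = 11000^0.49 = 95.56
g^-0.25 = 3.71^-0.25 = 0.7205
D = 0.108 × 11.27 × 3006 × 95.56 × 0.7205 = 2.519 × 10^5 m
   = 251.9 km

D ≈ 252 km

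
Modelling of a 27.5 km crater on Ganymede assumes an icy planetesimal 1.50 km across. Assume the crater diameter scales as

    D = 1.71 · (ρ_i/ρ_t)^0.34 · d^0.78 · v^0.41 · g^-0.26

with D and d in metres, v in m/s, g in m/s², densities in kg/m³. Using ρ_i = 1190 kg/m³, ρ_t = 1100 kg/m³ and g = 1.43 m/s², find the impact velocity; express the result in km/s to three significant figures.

v ≈ 19.4 km/s

Rearranging for v: v = [D / (1.71 · (1190/1100)^0.34 · 1500^0.78 · 1.43^-0.26)]^(1/0.41).
D = 27500 m.
(1190/1100)^0.34 = 1.027
1500^0.78 = 300.2
1.43^-0.26 = 0.9112
Denominator = 1.71 × 1.027 × 300.2 × 0.9112 = 480.4
D / 480.4 = 27500 / 480.4 = 57.24
v = 57.24^(1/0.41) = 57.24^2.439 = 19366 m/s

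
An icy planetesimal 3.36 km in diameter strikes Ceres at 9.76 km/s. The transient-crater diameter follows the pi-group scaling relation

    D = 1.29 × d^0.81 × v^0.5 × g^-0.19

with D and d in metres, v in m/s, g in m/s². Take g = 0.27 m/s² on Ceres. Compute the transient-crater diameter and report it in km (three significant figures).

In SI units: d = 3360 m, v = 9760 m/s.
d^0.81 = 3360^0.81 = 718.3
v^0.5 = 9760^0.5 = 98.79
g^-0.19 = 0.27^-0.19 = 1.282
D = 1.29 × 718.3 × 98.79 × 1.282 = 1.174 × 10^5 m
   = 117.4 km

D ≈ 117 km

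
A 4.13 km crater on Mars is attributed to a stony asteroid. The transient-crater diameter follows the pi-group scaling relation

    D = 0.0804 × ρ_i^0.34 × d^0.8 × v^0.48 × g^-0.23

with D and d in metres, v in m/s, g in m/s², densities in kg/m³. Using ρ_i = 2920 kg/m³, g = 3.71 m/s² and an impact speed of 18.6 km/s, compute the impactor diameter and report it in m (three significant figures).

Rearranging for d: d = [D / (0.0804 · 2920^0.34 · 18600^0.48 · 3.71^-0.23)]^(1/0.8).
D = 4130 m.
2920^0.34 = 15.07
18600^0.48 = 112.0
3.71^-0.23 = 0.7397
Denominator = 0.0804 × 15.07 × 112.0 × 0.7397 = 100.4
D / 100.4 = 4130 / 100.4 = 41.14
d = 41.14^(1/0.8) = 41.14^1.25 = 104.2 m

d ≈ 104 m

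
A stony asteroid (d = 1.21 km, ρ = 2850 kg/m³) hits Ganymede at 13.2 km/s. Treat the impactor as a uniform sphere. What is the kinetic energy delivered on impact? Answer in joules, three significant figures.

d = 1210 m; v = 13200 m/s.
Mass m = (π/6) ρ d³ = (π/6) × 2850 × (1210)³ = 2.644 × 10^12 kg
E = ½ m v² = 0.5 × 2.644 × 10^12 × (13200)² = 2.303 × 10^20 J

E ≈ 2.30 × 10^20 J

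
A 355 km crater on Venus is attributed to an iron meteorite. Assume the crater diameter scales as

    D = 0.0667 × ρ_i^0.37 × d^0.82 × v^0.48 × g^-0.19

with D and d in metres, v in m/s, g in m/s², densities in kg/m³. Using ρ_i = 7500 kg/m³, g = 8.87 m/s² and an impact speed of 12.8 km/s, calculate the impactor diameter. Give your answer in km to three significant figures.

d ≈ 18.6 km

Rearranging for d: d = [D / (0.0667 · 7500^0.37 · 12800^0.48 · 8.87^-0.19)]^(1/0.82).
D = 355000 m.
7500^0.37 = 27.15
12800^0.48 = 93.64
8.87^-0.19 = 0.6605
Denominator = 0.0667 × 27.15 × 93.64 × 0.6605 = 112.0
D / 112.0 = 355000 / 112.0 = 3170
d = 3170^(1/0.82) = 3170^1.2195 = 18601 m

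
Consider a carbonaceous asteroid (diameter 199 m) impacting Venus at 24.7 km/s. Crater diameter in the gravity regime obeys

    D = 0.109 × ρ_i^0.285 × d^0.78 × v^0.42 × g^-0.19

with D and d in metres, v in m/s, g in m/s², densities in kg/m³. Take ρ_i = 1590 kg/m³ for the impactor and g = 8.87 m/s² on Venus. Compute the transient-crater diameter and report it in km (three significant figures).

In SI units: v = 24700 m/s.
ρ_i^0.285 = 1590^0.285 = 8.173
d^0.78 = 199^0.78 = 62.10
v^0.42 = 24700^0.42 = 69.97
g^-0.19 = 8.87^-0.19 = 0.6605
D = 0.109 × 8.173 × 62.10 × 69.97 × 0.6605 = 2557 m
   = 2.557 km

D ≈ 2.56 km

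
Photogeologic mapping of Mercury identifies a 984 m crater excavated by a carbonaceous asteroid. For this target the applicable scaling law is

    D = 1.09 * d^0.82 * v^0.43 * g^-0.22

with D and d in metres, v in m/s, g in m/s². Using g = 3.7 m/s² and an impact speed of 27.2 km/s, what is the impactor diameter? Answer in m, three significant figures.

d ≈ 27.0 m

Rearranging for d: d = [D / (1.09 · 27200^0.43 · 3.7^-0.22)]^(1/0.82).
27200^0.43 = 80.70
3.7^-0.22 = 0.7499
Denominator = 1.09 × 80.70 × 0.7499 = 65.96
D / 65.96 = 984 / 65.96 = 14.92
d = 14.92^(1/0.82) = 14.92^1.2195 = 27.00 m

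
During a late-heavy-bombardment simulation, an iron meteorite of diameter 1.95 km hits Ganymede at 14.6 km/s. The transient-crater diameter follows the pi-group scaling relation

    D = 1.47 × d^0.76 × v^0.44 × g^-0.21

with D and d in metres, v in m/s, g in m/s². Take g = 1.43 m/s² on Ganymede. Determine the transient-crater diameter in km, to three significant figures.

D ≈ 29.3 km

In SI units: d = 1950 m, v = 14600 m/s.
d^0.76 = 1950^0.76 = 316.5
v^0.44 = 14600^0.44 = 67.97
g^-0.21 = 1.43^-0.21 = 0.9276
D = 1.47 × 316.5 × 67.97 × 0.9276 = 29334 m
   = 29.33 km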